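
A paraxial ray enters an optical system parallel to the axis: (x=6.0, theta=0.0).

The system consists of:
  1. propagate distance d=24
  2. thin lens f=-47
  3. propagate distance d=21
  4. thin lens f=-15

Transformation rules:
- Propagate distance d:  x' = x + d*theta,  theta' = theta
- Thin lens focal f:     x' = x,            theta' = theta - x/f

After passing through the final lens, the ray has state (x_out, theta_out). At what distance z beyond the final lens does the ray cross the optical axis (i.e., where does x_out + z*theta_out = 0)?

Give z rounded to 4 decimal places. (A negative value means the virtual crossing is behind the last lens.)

Initial: x=6.0000 theta=0.0000
After 1 (propagate distance d=24): x=6.0000 theta=0.0000
After 2 (thin lens f=-47): x=6.0000 theta=6/47 (≈0.1277)
After 3 (propagate distance d=21): x=408/47 (≈8.6809) theta=6/47 (≈0.1277)
After 4 (thin lens f=-15): x=408/47 (≈8.6809) theta=166/235 (≈0.7064)
z_focus = -x_out/theta_out = -(408/47)/(166/235) = -1020/83 ≈ -12.2892
Rounded to 4 decimal places: z = -12.2892

Answer: -12.2892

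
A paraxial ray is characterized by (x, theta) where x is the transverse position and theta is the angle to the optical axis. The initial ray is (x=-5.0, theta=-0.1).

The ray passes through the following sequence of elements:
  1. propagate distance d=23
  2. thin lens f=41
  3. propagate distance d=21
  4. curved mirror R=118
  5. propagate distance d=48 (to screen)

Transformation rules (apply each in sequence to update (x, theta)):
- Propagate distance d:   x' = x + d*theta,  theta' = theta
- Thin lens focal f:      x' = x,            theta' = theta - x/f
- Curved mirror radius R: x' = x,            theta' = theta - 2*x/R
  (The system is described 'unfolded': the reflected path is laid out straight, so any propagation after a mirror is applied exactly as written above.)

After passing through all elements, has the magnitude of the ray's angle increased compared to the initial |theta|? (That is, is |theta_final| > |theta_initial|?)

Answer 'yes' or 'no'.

Initial: x=-5.0000 theta=-0.1000
After 1 (propagate distance d=23): x=-7.3000 theta=-0.1000
After 2 (thin lens f=41): x=-7.3000 theta=16/205 (≈0.0780)
After 3 (propagate distance d=21): x=-2321/410 (≈-5.6610) theta=16/205 (≈0.0780)
After 4 (curved mirror R=118): x=-2321/410 (≈-5.6610) theta=4209/24190 (≈0.1740)
After 5 (propagate distance d=48 (to screen)): x=65093/24190 (≈2.6909) theta=4209/24190 (≈0.1740)
|theta_initial|=0.1000 |theta_final|=4209/24190 (≈0.1740) -> increased

Answer: yes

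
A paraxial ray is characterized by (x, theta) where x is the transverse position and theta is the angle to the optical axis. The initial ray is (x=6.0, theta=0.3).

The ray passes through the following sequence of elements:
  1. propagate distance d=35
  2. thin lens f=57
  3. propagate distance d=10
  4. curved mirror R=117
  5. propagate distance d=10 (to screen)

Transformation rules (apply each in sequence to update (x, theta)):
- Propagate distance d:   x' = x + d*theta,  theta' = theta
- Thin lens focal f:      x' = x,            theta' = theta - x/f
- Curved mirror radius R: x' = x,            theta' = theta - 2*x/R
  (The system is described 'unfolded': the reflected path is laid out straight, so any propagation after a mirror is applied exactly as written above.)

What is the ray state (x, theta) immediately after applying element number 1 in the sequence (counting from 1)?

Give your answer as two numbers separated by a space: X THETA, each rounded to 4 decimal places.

Initial: x=6.0000 theta=0.3000
After 1 (propagate distance d=35): x=16.5000 theta=0.3000
Rounded to 4 decimal places: x = 16.5000, theta = 0.3000

Answer: 16.5000 0.3000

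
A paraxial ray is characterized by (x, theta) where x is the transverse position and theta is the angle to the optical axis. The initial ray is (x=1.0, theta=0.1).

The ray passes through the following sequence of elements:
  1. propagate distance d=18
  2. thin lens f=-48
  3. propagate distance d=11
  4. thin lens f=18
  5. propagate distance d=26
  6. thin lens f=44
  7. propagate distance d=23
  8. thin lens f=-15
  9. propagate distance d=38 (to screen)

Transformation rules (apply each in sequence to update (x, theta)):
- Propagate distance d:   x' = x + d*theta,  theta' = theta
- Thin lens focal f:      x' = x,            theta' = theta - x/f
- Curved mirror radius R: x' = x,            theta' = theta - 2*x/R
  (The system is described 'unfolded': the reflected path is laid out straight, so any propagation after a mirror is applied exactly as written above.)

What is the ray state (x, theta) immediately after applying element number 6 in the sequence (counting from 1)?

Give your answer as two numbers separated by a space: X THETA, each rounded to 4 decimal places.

Answer: 2.0981 -0.1417

Derivation:
Initial: x=1.0000 theta=0.1000
After 1 (propagate distance d=18): x=2.8000 theta=0.1000
After 2 (thin lens f=-48): x=2.8000 theta=19/120 (≈0.1583)
After 3 (propagate distance d=11): x=109/24 (≈4.5417) theta=19/120 (≈0.1583)
After 4 (thin lens f=18): x=109/24 (≈4.5417) theta=-203/2160 (≈-0.0940)
After 5 (propagate distance d=26): x=1133/540 (≈2.0981) theta=-203/2160 (≈-0.0940)
After 6 (thin lens f=44): x=1133/540 (≈2.0981) theta=-17/120 (≈-0.1417)
Rounded to 4 decimal places: x = 2.0981, theta = -0.1417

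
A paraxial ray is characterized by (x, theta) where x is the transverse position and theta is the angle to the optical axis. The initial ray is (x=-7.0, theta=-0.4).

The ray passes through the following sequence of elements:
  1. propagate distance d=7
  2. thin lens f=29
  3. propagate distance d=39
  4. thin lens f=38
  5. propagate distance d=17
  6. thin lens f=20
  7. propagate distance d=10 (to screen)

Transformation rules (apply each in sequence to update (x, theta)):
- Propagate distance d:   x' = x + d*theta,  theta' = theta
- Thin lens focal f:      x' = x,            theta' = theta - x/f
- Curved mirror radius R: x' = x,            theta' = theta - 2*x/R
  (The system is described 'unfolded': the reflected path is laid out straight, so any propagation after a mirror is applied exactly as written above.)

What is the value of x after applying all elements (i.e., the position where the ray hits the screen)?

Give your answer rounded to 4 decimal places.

Answer: -1.3091

Derivation:
Initial: x=-7.0000 theta=-0.4000
After 1 (propagate distance d=7): x=-9.8000 theta=-0.4000
After 2 (thin lens f=29): x=-9.8000 theta=-9/145 (≈-0.0621)
After 3 (propagate distance d=39): x=-1772/145 (≈-12.2207) theta=-9/145 (≈-0.0621)
After 4 (thin lens f=38): x=-1772/145 (≈-12.2207) theta=143/551 (≈0.2595)
After 5 (propagate distance d=17): x=-21513/2755 (≈-7.8087) theta=143/551 (≈0.2595)
After 6 (thin lens f=20): x=-21513/2755 (≈-7.8087) theta=35813/55100 (≈0.6500)
After 7 (propagate distance d=10 (to screen)): x=-7213/5510 (≈-1.3091) theta=35813/55100 (≈0.6500)
Rounded to 4 decimal places: x = -1.3091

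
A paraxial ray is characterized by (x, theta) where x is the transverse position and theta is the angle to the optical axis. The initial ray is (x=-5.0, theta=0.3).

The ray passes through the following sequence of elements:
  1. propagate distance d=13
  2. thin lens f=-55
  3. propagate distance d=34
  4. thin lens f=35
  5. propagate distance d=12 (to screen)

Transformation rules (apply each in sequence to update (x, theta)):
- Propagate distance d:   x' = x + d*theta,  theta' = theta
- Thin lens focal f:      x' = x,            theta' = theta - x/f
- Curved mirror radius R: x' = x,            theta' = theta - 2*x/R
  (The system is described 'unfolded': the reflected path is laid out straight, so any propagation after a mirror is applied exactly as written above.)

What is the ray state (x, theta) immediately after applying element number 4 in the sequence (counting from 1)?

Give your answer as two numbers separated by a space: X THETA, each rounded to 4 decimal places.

Initial: x=-5.0000 theta=0.3000
After 1 (propagate distance d=13): x=-1.1000 theta=0.3000
After 2 (thin lens f=-55): x=-1.1000 theta=0.2800
After 3 (propagate distance d=34): x=8.4200 theta=0.2800
After 4 (thin lens f=35): x=8.4200 theta=69/1750 (≈0.0394)
Rounded to 4 decimal places: x = 8.4200, theta = 0.0394

Answer: 8.4200 0.0394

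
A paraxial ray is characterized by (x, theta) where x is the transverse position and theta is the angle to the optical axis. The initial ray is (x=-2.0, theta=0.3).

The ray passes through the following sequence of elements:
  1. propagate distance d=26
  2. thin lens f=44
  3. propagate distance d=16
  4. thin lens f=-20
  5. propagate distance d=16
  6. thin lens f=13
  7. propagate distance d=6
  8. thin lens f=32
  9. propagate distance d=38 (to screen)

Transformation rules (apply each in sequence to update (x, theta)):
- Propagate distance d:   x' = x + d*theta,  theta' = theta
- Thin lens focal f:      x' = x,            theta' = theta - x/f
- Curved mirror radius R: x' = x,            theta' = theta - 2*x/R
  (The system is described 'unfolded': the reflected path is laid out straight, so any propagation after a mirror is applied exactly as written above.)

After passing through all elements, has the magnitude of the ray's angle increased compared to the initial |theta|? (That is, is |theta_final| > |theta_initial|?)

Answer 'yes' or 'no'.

Initial: x=-2.0000 theta=0.3000
After 1 (propagate distance d=26): x=5.8000 theta=0.3000
After 2 (thin lens f=44): x=5.8000 theta=37/220 (≈0.1682)
After 3 (propagate distance d=16): x=467/55 (≈8.4909) theta=37/220 (≈0.1682)
After 4 (thin lens f=-20): x=467/55 (≈8.4909) theta=163/275 (≈0.5927)
After 5 (propagate distance d=16): x=4943/275 (≈17.9745) theta=163/275 (≈0.5927)
After 6 (thin lens f=13): x=4943/275 (≈17.9745) theta=-2824/3575 (≈-0.7899)
After 7 (propagate distance d=6): x=9463/715 (≈13.2350) theta=-2824/3575 (≈-0.7899)
After 8 (thin lens f=32): x=9463/715 (≈13.2350) theta=-10591/8800 (≈-1.2035)
After 9 (propagate distance d=38 (to screen)): x=-1858937/57200 (≈-32.4989) theta=-10591/8800 (≈-1.2035)
|theta_initial|=0.3000 |theta_final|=10591/8800 (≈1.2035) -> increased

Answer: yes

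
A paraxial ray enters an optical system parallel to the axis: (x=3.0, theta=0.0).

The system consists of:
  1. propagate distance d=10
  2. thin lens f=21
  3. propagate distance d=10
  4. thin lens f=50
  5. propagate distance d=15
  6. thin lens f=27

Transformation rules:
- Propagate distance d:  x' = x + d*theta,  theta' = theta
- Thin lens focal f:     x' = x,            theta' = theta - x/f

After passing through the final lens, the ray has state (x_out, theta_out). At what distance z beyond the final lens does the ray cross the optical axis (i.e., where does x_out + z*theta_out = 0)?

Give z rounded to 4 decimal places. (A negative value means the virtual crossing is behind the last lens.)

Answer: -7.6872

Derivation:
Initial: x=3.0000 theta=0.0000
After 1 (propagate distance d=10): x=3.0000 theta=0.0000
After 2 (thin lens f=21): x=3.0000 theta=-1/7 (≈-0.1429)
After 3 (propagate distance d=10): x=11/7 (≈1.5714) theta=-1/7 (≈-0.1429)
After 4 (thin lens f=50): x=11/7 (≈1.5714) theta=-61/350 (≈-0.1743)
After 5 (propagate distance d=15): x=-73/70 (≈-1.0429) theta=-61/350 (≈-0.1743)
After 6 (thin lens f=27): x=-73/70 (≈-1.0429) theta=-641/4725 (≈-0.1357)
z_focus = -x_out/theta_out = -(-73/70)/(-641/4725) = -9855/1282 ≈ -7.6872
Rounded to 4 decimal places: z = -7.6872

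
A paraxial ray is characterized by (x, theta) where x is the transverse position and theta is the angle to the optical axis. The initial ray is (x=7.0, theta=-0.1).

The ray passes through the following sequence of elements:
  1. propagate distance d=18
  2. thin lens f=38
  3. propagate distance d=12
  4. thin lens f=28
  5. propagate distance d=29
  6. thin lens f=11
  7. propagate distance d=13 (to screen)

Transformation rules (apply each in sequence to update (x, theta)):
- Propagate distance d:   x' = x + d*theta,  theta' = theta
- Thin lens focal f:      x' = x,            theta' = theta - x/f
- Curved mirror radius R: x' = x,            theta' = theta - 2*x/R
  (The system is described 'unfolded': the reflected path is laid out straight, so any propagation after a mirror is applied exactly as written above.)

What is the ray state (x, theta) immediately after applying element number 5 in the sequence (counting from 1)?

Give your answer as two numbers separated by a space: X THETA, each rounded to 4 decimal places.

Answer: -6.9526 -0.3211

Derivation:
Initial: x=7.0000 theta=-0.1000
After 1 (propagate distance d=18): x=5.2000 theta=-0.1000
After 2 (thin lens f=38): x=5.2000 theta=-9/38 (≈-0.2368)
After 3 (propagate distance d=12): x=224/95 (≈2.3579) theta=-9/38 (≈-0.2368)
After 4 (thin lens f=28): x=224/95 (≈2.3579) theta=-61/190 (≈-0.3211)
After 5 (propagate distance d=29): x=-1321/190 (≈-6.9526) theta=-61/190 (≈-0.3211)
Rounded to 4 decimal places: x = -6.9526, theta = -0.3211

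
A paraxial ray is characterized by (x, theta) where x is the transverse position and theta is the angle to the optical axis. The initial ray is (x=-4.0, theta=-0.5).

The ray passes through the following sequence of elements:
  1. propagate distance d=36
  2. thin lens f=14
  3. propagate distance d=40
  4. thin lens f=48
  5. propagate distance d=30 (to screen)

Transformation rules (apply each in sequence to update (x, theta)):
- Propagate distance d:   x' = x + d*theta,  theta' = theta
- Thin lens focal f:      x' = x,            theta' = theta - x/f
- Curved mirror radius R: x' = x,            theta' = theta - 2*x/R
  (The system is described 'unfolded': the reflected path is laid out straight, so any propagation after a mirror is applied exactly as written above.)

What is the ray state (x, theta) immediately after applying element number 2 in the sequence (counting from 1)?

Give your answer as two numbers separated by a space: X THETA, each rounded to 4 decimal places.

Initial: x=-4.0000 theta=-0.5000
After 1 (propagate distance d=36): x=-22.0000 theta=-0.5000
After 2 (thin lens f=14): x=-22.0000 theta=15/14 (≈1.0714)
Rounded to 4 decimal places: x = -22.0000, theta = 1.0714

Answer: -22.0000 1.0714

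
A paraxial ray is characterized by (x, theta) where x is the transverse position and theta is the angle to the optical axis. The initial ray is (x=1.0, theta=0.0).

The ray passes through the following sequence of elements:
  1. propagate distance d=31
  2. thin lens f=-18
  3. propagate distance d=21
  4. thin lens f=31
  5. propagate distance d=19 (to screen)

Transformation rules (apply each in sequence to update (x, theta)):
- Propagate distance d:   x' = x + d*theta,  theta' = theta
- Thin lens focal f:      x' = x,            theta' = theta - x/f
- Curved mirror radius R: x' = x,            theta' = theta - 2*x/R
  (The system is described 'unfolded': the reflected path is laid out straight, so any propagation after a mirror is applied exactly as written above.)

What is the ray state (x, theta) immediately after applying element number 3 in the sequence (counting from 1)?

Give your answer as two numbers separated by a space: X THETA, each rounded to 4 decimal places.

Initial: x=1.0000 theta=0.0000
After 1 (propagate distance d=31): x=1.0000 theta=0.0000
After 2 (thin lens f=-18): x=1.0000 theta=1/18 (≈0.0556)
After 3 (propagate distance d=21): x=13/6 (≈2.1667) theta=1/18 (≈0.0556)
Rounded to 4 decimal places: x = 2.1667, theta = 0.0556

Answer: 2.1667 0.0556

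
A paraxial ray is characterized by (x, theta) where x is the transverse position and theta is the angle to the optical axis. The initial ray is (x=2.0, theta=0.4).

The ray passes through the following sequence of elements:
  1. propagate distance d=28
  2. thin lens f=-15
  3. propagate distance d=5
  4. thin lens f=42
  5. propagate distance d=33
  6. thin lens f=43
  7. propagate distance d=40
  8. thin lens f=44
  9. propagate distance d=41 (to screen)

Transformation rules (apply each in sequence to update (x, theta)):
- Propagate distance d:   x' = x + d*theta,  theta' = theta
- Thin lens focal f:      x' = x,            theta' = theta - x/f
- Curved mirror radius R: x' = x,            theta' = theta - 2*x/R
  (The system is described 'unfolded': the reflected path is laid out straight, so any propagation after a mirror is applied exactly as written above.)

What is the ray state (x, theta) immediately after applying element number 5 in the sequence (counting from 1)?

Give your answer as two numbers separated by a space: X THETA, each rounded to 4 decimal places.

Answer: 46.4400 0.8133

Derivation:
Initial: x=2.0000 theta=0.4000
After 1 (propagate distance d=28): x=13.2000 theta=0.4000
After 2 (thin lens f=-15): x=13.2000 theta=1.2800
After 3 (propagate distance d=5): x=19.6000 theta=1.2800
After 4 (thin lens f=42): x=19.6000 theta=61/75 (≈0.8133)
After 5 (propagate distance d=33): x=46.4400 theta=61/75 (≈0.8133)
Rounded to 4 decimal places: x = 46.4400, theta = 0.8133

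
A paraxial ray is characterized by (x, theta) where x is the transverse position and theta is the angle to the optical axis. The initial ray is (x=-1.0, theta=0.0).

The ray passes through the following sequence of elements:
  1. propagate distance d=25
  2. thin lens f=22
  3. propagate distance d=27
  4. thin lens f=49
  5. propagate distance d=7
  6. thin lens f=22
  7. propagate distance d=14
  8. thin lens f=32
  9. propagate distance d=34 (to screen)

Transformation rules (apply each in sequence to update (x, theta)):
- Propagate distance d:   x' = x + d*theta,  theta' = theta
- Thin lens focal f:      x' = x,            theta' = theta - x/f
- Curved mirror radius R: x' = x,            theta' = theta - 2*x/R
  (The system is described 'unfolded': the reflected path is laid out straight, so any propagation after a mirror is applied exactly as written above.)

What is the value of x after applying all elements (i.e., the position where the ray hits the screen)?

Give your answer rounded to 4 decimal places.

Initial: x=-1.0000 theta=0.0000
After 1 (propagate distance d=25): x=-1.0000 theta=0.0000
After 2 (thin lens f=22): x=-1.0000 theta=1/22 (≈0.0455)
After 3 (propagate distance d=27): x=5/22 (≈0.2273) theta=1/22 (≈0.0455)
After 4 (thin lens f=49): x=5/22 (≈0.2273) theta=2/49 (≈0.0408)
After 5 (propagate distance d=7): x=79/154 (≈0.5130) theta=2/49 (≈0.0408)
After 6 (thin lens f=22): x=79/154 (≈0.5130) theta=415/23716 (≈0.0175)
After 7 (propagate distance d=14): x=642/847 (≈0.7580) theta=415/23716 (≈0.0175)
After 8 (thin lens f=32): x=642/847 (≈0.7580) theta=-587/94864 (≈-0.0062)
After 9 (propagate distance d=34 (to screen)): x=25973/47432 (≈0.5476) theta=-587/94864 (≈-0.0062)
Rounded to 4 decimal places: x = 0.5476

Answer: 0.5476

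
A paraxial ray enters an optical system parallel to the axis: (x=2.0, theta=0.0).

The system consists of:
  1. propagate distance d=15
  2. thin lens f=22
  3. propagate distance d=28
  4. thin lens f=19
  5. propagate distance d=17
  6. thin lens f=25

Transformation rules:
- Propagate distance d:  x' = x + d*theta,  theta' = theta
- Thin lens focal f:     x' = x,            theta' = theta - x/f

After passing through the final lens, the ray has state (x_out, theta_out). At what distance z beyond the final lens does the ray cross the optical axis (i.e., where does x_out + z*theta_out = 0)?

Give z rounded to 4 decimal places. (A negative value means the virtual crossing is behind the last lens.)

Answer: 837.5000

Derivation:
Initial: x=2.0000 theta=0.0000
After 1 (propagate distance d=15): x=2.0000 theta=0.0000
After 2 (thin lens f=22): x=2.0000 theta=-1/11 (≈-0.0909)
After 3 (propagate distance d=28): x=-6/11 (≈-0.5455) theta=-1/11 (≈-0.0909)
After 4 (thin lens f=19): x=-6/11 (≈-0.5455) theta=-13/209 (≈-0.0622)
After 5 (propagate distance d=17): x=-335/209 (≈-1.6029) theta=-13/209 (≈-0.0622)
After 6 (thin lens f=25): x=-335/209 (≈-1.6029) theta=2/1045 (≈0.0019)
z_focus = -x_out/theta_out = -(-335/209)/(2/1045) = 837.5000
Rounded to 4 decimal places: z = 837.5000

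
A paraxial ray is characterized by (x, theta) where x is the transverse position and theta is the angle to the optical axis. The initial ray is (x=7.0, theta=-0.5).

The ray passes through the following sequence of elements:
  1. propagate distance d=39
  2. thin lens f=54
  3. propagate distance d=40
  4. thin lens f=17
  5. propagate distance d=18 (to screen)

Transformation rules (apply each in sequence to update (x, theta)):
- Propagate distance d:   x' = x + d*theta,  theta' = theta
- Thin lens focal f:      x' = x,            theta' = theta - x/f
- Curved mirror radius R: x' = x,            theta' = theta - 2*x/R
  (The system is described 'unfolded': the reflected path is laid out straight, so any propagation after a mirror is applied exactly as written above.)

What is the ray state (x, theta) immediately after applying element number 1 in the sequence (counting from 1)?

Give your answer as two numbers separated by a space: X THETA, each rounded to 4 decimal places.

Initial: x=7.0000 theta=-0.5000
After 1 (propagate distance d=39): x=-12.5000 theta=-0.5000
Rounded to 4 decimal places: x = -12.5000, theta = -0.5000

Answer: -12.5000 -0.5000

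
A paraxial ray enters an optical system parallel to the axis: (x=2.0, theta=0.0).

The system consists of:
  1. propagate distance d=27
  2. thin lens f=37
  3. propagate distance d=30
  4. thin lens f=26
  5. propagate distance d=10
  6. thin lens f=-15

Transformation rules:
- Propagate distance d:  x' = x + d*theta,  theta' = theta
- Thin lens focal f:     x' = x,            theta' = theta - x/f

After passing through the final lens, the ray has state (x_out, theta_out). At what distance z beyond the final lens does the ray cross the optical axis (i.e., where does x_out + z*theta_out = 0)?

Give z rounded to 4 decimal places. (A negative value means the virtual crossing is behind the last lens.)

Initial: x=2.0000 theta=0.0000
After 1 (propagate distance d=27): x=2.0000 theta=0.0000
After 2 (thin lens f=37): x=2.0000 theta=-2/37 (≈-0.0541)
After 3 (propagate distance d=30): x=14/37 (≈0.3784) theta=-2/37 (≈-0.0541)
After 4 (thin lens f=26): x=14/37 (≈0.3784) theta=-33/481 (≈-0.0686)
After 5 (propagate distance d=10): x=-4/13 (≈-0.3077) theta=-33/481 (≈-0.0686)
After 6 (thin lens f=-15): x=-4/13 (≈-0.3077) theta=-643/7215 (≈-0.0891)
z_focus = -x_out/theta_out = -(-4/13)/(-643/7215) = -2220/643 ≈ -3.4526
Rounded to 4 decimal places: z = -3.4526

Answer: -3.4526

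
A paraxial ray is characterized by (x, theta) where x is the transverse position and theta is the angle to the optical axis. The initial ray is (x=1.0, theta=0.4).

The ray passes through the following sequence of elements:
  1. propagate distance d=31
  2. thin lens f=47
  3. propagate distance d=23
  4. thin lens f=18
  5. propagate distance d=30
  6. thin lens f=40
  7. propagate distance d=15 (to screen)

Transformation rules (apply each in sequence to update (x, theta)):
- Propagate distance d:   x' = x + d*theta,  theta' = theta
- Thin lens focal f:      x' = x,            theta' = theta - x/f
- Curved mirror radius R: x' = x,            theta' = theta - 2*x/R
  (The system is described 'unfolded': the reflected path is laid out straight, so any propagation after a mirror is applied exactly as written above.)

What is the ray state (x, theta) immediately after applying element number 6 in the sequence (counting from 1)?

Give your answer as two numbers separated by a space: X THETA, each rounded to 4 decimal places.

Initial: x=1.0000 theta=0.4000
After 1 (propagate distance d=31): x=13.4000 theta=0.4000
After 2 (thin lens f=47): x=13.4000 theta=27/235 (≈0.1149)
After 3 (propagate distance d=23): x=754/47 (≈16.0426) theta=27/235 (≈0.1149)
After 4 (thin lens f=18): x=754/47 (≈16.0426) theta=-1642/2115 (≈-0.7764)
After 5 (propagate distance d=30): x=-1022/141 (≈-7.2482) theta=-1642/2115 (≈-0.7764)
After 6 (thin lens f=40): x=-1022/141 (≈-7.2482) theta=-1007/1692 (≈-0.5952)
Rounded to 4 decimal places: x = -7.2482, theta = -0.5952

Answer: -7.2482 -0.5952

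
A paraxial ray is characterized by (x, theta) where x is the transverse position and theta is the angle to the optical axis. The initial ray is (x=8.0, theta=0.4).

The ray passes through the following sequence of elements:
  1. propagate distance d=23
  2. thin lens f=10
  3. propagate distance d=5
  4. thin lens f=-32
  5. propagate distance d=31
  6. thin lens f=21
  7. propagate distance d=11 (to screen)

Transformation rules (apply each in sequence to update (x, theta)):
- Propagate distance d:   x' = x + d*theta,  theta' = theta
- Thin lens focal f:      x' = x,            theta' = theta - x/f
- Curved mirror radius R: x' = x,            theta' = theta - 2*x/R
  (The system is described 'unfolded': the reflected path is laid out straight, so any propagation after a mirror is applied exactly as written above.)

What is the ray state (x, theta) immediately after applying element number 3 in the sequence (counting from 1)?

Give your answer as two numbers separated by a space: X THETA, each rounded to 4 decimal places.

Answer: 10.6000 -1.3200

Derivation:
Initial: x=8.0000 theta=0.4000
After 1 (propagate distance d=23): x=17.2000 theta=0.4000
After 2 (thin lens f=10): x=17.2000 theta=-1.3200
After 3 (propagate distance d=5): x=10.6000 theta=-1.3200
Rounded to 4 decimal places: x = 10.6000, theta = -1.3200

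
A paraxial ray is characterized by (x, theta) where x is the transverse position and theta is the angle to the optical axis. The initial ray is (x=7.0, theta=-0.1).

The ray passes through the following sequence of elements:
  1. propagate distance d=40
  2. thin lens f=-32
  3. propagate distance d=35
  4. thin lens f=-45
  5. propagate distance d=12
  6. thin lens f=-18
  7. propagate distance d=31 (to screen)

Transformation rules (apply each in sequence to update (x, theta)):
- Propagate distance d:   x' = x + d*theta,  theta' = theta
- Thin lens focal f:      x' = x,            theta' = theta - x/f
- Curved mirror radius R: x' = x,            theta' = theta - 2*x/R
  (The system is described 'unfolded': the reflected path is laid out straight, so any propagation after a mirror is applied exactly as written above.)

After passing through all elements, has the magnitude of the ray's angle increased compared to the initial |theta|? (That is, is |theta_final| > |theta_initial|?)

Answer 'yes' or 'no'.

Initial: x=7.0000 theta=-0.1000
After 1 (propagate distance d=40): x=3.0000 theta=-0.1000
After 2 (thin lens f=-32): x=3.0000 theta=-1/160 (≈-0.0063)
After 3 (propagate distance d=35): x=89/32 (≈2.7813) theta=-1/160 (≈-0.0063)
After 4 (thin lens f=-45): x=89/32 (≈2.7813) theta=1/18 (≈0.0556)
After 5 (propagate distance d=12): x=331/96 (≈3.4479) theta=1/18 (≈0.0556)
After 6 (thin lens f=-18): x=331/96 (≈3.4479) theta=427/1728 (≈0.2471)
After 7 (propagate distance d=31 (to screen)): x=19195/1728 (≈11.1082) theta=427/1728 (≈0.2471)
|theta_initial|=0.1000 |theta_final|=427/1728 (≈0.2471) -> increased

Answer: yes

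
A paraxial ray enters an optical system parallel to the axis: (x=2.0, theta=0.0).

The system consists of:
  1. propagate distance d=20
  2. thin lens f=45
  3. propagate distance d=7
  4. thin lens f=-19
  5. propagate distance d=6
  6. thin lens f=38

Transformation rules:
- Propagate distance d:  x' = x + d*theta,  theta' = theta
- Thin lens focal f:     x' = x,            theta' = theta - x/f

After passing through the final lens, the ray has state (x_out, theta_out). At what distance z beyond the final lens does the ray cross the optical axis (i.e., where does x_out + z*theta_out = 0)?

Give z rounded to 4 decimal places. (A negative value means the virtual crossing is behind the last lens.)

Initial: x=2.0000 theta=0.0000
After 1 (propagate distance d=20): x=2.0000 theta=0.0000
After 2 (thin lens f=45): x=2.0000 theta=-2/45 (≈-0.0444)
After 3 (propagate distance d=7): x=76/45 (≈1.6889) theta=-2/45 (≈-0.0444)
After 4 (thin lens f=-19): x=76/45 (≈1.6889) theta=2/45 (≈0.0444)
After 5 (propagate distance d=6): x=88/45 (≈1.9556) theta=2/45 (≈0.0444)
After 6 (thin lens f=38): x=88/45 (≈1.9556) theta=-2/285 (≈-0.0070)
z_focus = -x_out/theta_out = -(88/45)/(-2/285) = 836/3 ≈ 278.6667
Rounded to 4 decimal places: z = 278.6667

Answer: 278.6667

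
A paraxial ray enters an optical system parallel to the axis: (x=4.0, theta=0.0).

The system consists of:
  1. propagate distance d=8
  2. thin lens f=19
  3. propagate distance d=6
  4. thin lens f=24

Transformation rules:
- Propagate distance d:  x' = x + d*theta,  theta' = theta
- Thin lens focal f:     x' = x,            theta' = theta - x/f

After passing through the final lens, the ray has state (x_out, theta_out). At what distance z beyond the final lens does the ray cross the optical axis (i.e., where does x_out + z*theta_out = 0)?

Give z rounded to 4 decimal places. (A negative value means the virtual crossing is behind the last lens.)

Initial: x=4.0000 theta=0.0000
After 1 (propagate distance d=8): x=4.0000 theta=0.0000
After 2 (thin lens f=19): x=4.0000 theta=-4/19 (≈-0.2105)
After 3 (propagate distance d=6): x=52/19 (≈2.7368) theta=-4/19 (≈-0.2105)
After 4 (thin lens f=24): x=52/19 (≈2.7368) theta=-37/114 (≈-0.3246)
z_focus = -x_out/theta_out = -(52/19)/(-37/114) = 312/37 ≈ 8.4324
Rounded to 4 decimal places: z = 8.4324

Answer: 8.4324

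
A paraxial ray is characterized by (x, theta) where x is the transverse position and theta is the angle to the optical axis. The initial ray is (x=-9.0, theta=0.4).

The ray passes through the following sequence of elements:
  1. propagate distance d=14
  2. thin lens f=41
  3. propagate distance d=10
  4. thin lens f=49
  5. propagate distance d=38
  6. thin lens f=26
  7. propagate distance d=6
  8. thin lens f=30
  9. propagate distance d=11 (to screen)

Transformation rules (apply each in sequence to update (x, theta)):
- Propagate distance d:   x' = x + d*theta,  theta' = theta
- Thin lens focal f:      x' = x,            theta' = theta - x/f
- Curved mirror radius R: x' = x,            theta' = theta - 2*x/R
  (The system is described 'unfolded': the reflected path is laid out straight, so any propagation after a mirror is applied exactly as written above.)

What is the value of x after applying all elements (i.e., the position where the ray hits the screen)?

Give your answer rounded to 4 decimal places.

Answer: 7.9125

Derivation:
Initial: x=-9.0000 theta=0.4000
After 1 (propagate distance d=14): x=-3.4000 theta=0.4000
After 2 (thin lens f=41): x=-3.4000 theta=99/205 (≈0.4829)
After 3 (propagate distance d=10): x=293/205 (≈1.4293) theta=99/205 (≈0.4829)
After 4 (thin lens f=49): x=293/205 (≈1.4293) theta=4558/10045 (≈0.4538)
After 5 (propagate distance d=38): x=187561/10045 (≈18.6721) theta=4558/10045 (≈0.4538)
After 6 (thin lens f=26): x=187561/10045 (≈18.6721) theta=-69053/261170 (≈-0.2644)
After 7 (propagate distance d=6): x=2231134/130585 (≈17.0857) theta=-69053/261170 (≈-0.2644)
After 8 (thin lens f=30): x=2231134/130585 (≈17.0857) theta=-3266929/3917550 (≈-0.8339)
After 9 (propagate distance d=11 (to screen)): x=30997801/3917550 (≈7.9125) theta=-3266929/3917550 (≈-0.8339)
Rounded to 4 decimal places: x = 7.9125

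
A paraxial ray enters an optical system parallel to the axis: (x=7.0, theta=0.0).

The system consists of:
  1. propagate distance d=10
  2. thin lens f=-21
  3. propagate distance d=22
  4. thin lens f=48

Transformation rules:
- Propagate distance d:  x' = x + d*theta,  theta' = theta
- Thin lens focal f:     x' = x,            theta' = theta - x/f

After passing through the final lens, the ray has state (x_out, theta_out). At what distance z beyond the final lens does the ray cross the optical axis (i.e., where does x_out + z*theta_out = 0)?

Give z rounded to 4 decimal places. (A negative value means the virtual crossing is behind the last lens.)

Answer: -412.8000

Derivation:
Initial: x=7.0000 theta=0.0000
After 1 (propagate distance d=10): x=7.0000 theta=0.0000
After 2 (thin lens f=-21): x=7.0000 theta=1/3 (≈0.3333)
After 3 (propagate distance d=22): x=43/3 (≈14.3333) theta=1/3 (≈0.3333)
After 4 (thin lens f=48): x=43/3 (≈14.3333) theta=5/144 (≈0.0347)
z_focus = -x_out/theta_out = -(43/3)/(5/144) = -412.8000
Rounded to 4 decimal places: z = -412.8000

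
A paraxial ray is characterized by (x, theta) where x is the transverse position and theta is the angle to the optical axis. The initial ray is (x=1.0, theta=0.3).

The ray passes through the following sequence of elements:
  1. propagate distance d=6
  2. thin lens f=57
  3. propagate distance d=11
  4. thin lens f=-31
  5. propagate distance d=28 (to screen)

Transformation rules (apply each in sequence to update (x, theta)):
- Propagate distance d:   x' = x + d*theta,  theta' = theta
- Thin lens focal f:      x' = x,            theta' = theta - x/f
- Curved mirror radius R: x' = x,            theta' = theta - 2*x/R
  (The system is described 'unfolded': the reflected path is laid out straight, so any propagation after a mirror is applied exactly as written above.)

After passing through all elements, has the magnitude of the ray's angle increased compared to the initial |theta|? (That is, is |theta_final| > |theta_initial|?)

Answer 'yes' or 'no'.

Answer: yes

Derivation:
Initial: x=1.0000 theta=0.3000
After 1 (propagate distance d=6): x=2.8000 theta=0.3000
After 2 (thin lens f=57): x=2.8000 theta=143/570 (≈0.2509)
After 3 (propagate distance d=11): x=3169/570 (≈5.5596) theta=143/570 (≈0.2509)
After 4 (thin lens f=-31): x=3169/570 (≈5.5596) theta=1267/2945 (≈0.4302)
After 5 (propagate distance d=28 (to screen)): x=62219/3534 (≈17.6058) theta=1267/2945 (≈0.4302)
|theta_initial|=0.3000 |theta_final|=1267/2945 (≈0.4302) -> increased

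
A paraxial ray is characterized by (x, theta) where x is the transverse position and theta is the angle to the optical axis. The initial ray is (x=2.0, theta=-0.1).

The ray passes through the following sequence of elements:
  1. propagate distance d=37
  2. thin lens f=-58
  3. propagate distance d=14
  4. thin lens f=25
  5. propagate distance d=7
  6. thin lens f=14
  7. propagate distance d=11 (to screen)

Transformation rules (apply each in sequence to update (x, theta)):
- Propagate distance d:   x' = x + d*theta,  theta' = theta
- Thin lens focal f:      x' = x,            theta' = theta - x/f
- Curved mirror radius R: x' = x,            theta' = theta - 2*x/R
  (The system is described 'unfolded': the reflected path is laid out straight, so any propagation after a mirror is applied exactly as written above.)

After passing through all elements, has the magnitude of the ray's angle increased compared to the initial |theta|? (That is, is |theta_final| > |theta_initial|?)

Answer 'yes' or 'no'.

Initial: x=2.0000 theta=-0.1000
After 1 (propagate distance d=37): x=-1.7000 theta=-0.1000
After 2 (thin lens f=-58): x=-1.7000 theta=-15/116 (≈-0.1293)
After 3 (propagate distance d=14): x=-509/145 (≈-3.5103) theta=-15/116 (≈-0.1293)
After 4 (thin lens f=25): x=-509/145 (≈-3.5103) theta=161/14500 (≈0.0111)
After 5 (propagate distance d=7): x=-49773/14500 (≈-3.4326) theta=161/14500 (≈0.0111)
After 6 (thin lens f=14): x=-49773/14500 (≈-3.4326) theta=52027/203000 (≈0.2563)
After 7 (propagate distance d=11 (to screen)): x=-4981/8120 (≈-0.6134) theta=52027/203000 (≈0.2563)
|theta_initial|=0.1000 |theta_final|=52027/203000 (≈0.2563) -> increased

Answer: yes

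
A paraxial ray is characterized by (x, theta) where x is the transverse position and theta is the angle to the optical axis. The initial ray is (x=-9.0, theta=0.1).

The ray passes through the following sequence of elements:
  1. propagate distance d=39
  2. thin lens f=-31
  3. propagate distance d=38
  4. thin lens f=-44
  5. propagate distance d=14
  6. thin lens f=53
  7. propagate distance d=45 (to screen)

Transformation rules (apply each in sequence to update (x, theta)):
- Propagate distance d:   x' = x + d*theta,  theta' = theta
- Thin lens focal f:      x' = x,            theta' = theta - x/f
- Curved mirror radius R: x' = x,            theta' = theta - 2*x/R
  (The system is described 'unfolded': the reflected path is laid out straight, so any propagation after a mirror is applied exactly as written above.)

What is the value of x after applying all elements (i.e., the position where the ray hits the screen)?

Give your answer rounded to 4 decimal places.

Initial: x=-9.0000 theta=0.1000
After 1 (propagate distance d=39): x=-5.1000 theta=0.1000
After 2 (thin lens f=-31): x=-5.1000 theta=-2/31 (≈-0.0645)
After 3 (propagate distance d=38): x=-2341/310 (≈-7.5516) theta=-2/31 (≈-0.0645)
After 4 (thin lens f=-44): x=-2341/310 (≈-7.5516) theta=-3221/13640 (≈-0.2361)
After 5 (propagate distance d=14): x=-74049/6820 (≈-10.8576) theta=-3221/13640 (≈-0.2361)
After 6 (thin lens f=53): x=-74049/6820 (≈-10.8576) theta=-4523/144584 (≈-0.0313)
After 7 (propagate distance d=45 (to screen)): x=-806079/65720 (≈-12.2654) theta=-4523/144584 (≈-0.0313)
Rounded to 4 decimal places: x = -12.2654

Answer: -12.2654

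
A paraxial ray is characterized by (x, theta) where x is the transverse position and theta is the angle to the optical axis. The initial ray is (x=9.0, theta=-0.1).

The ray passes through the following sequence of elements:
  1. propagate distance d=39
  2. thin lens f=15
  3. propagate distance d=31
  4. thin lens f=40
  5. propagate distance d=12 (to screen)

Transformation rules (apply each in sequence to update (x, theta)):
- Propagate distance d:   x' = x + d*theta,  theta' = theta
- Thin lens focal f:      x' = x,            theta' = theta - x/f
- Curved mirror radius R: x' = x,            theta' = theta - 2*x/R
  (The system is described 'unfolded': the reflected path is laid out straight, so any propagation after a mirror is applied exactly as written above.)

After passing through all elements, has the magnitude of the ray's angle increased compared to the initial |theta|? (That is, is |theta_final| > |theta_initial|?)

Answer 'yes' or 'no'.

Initial: x=9.0000 theta=-0.1000
After 1 (propagate distance d=39): x=5.1000 theta=-0.1000
After 2 (thin lens f=15): x=5.1000 theta=-0.4400
After 3 (propagate distance d=31): x=-8.5400 theta=-0.4400
After 4 (thin lens f=40): x=-8.5400 theta=-0.2265
After 5 (propagate distance d=12 (to screen)): x=-11.2580 theta=-0.2265
|theta_initial|=0.1000 |theta_final|=0.2265 -> increased

Answer: yes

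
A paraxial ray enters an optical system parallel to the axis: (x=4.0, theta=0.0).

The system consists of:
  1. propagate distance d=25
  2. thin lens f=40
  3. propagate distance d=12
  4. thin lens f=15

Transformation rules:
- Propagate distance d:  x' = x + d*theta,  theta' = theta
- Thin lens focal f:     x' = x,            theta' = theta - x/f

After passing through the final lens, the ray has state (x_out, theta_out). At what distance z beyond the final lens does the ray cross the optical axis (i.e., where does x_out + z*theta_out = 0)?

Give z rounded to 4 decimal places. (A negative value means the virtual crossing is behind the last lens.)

Initial: x=4.0000 theta=0.0000
After 1 (propagate distance d=25): x=4.0000 theta=0.0000
After 2 (thin lens f=40): x=4.0000 theta=-0.1000
After 3 (propagate distance d=12): x=2.8000 theta=-0.1000
After 4 (thin lens f=15): x=2.8000 theta=-43/150 (≈-0.2867)
z_focus = -x_out/theta_out = -(2.8000)/(-43/150) = 420/43 ≈ 9.7674
Rounded to 4 decimal places: z = 9.7674

Answer: 9.7674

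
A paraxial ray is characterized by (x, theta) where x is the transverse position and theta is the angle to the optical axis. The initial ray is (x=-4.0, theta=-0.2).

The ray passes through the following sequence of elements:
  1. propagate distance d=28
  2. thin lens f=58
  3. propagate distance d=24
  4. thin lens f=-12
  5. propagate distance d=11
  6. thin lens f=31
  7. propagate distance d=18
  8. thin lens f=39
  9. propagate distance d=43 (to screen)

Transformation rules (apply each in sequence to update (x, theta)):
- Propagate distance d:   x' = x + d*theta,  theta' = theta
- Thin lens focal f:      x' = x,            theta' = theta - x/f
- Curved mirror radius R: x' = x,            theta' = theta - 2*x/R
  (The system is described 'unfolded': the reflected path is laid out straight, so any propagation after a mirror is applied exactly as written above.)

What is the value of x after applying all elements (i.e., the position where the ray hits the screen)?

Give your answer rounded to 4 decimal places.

Initial: x=-4.0000 theta=-0.2000
After 1 (propagate distance d=28): x=-9.6000 theta=-0.2000
After 2 (thin lens f=58): x=-9.6000 theta=-1/29 (≈-0.0345)
After 3 (propagate distance d=24): x=-1512/145 (≈-10.4276) theta=-1/29 (≈-0.0345)
After 4 (thin lens f=-12): x=-1512/145 (≈-10.4276) theta=-131/145 (≈-0.9034)
After 5 (propagate distance d=11): x=-2953/145 (≈-20.3655) theta=-131/145 (≈-0.9034)
After 6 (thin lens f=31): x=-2953/145 (≈-20.3655) theta=-1108/4495 (≈-0.2465)
After 7 (propagate distance d=18): x=-111487/4495 (≈-24.8024) theta=-1108/4495 (≈-0.2465)
After 8 (thin lens f=39): x=-111487/4495 (≈-24.8024) theta=13655/35061 (≈0.3895)
After 9 (propagate distance d=43 (to screen)): x=-1412168/175305 (≈-8.0555) theta=13655/35061 (≈0.3895)
Rounded to 4 decimal places: x = -8.0555

Answer: -8.0555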